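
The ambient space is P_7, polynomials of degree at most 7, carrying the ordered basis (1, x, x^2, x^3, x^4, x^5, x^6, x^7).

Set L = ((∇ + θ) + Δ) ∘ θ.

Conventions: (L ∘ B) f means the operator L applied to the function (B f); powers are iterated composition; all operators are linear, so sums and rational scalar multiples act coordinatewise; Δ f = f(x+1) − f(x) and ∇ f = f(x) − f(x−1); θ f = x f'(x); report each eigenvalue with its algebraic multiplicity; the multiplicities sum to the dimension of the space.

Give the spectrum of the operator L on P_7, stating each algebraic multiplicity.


image of 1: 0
image of x: x + 2
image of x^2: 4x^2 + 8x
image of x^3: 9x^3 + 18x^2 + 6
image of x^4: 16x^4 + 32x^3 + 32x
image of x^5: 25x^5 + 50x^4 + 100x^2 + 10
image of x^6: 36x^6 + 72x^5 + 240x^3 + 72x
image of x^7: 49x^7 + 98x^6 + 490x^4 + 294x^2 + 14
the matrix is upper triangular; its diagonal is (0, 1, 4, 9, 16, 25, 36, 49)
for a triangular matrix the eigenvalues are the diagonal entries, with algebraic multiplicity their repetition count

λ = 0 (multiplicity 1), λ = 1 (multiplicity 1), λ = 4 (multiplicity 1), λ = 9 (multiplicity 1), λ = 16 (multiplicity 1), λ = 25 (multiplicity 1), λ = 36 (multiplicity 1), λ = 49 (multiplicity 1)


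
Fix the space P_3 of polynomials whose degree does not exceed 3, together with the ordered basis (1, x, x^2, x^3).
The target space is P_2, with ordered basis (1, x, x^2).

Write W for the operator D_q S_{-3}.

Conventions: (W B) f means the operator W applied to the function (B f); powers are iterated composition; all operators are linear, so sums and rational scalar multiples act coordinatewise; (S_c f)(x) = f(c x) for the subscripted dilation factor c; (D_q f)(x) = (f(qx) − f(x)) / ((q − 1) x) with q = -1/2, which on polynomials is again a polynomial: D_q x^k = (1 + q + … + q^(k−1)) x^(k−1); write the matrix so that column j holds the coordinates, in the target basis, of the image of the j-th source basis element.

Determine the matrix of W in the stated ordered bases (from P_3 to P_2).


image of 1: 0
image of x: -3
image of x^2: (9/2)x
image of x^3: -(81/4)x^2
each image's coordinates form column j of the matrix

the matrix is [[0, -3, 0, 0]; [0, 0, 9/2, 0]; [0, 0, 0, -81/4]] (rows listed top to bottom)


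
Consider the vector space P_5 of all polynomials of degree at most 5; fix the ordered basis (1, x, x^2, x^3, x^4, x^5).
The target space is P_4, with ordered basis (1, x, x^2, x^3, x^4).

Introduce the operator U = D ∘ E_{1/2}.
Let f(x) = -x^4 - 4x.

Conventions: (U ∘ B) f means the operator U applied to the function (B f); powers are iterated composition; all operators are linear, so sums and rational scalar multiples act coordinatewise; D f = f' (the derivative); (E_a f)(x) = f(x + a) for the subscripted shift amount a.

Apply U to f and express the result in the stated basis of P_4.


E_{1/2} f = -x^4 - 2x^3 - (3/2)x^2 - (9/2)x - 33/16
D E_{1/2} f = -4x^3 - 6x^2 - 3x - 9/2

g(x) = -4x^3 - 6x^2 - 3x - 9/2


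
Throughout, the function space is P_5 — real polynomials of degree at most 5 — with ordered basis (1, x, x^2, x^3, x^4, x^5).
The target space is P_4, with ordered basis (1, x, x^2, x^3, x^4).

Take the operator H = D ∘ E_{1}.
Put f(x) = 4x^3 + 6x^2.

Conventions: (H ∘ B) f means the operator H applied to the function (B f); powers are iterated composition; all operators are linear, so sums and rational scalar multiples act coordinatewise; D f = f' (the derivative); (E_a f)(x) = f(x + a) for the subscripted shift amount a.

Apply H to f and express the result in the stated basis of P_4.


g(x) = 12x^2 + 36x + 24

E_{1} f = 4x^3 + 18x^2 + 24x + 10
D E_{1} f = 12x^2 + 36x + 24


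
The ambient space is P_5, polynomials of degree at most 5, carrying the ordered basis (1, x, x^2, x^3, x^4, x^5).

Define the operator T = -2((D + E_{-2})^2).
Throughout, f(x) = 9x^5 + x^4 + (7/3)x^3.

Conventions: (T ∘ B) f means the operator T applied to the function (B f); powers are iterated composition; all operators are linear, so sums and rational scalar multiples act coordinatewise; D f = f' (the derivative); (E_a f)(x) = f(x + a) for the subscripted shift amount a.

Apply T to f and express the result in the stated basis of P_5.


g(x) = -18x^5 + 178x^4 - (5366/3)x^3 + 7108x^2 - 17100x + 46064/3

D f = 45x^4 + 4x^3 + 7x^2
E_{-2} f = 9x^5 - 89x^4 + (1063/3)x^3 - 710x^2 + 716x - 872/3
(D + E_{-2}) f = 9x^5 - 44x^4 + (1075/3)x^3 - 703x^2 + 716x - 872/3
D (D + E_{-2}) f = 45x^4 - 176x^3 + 1075x^2 - 1406x + 716
E_{-2} (D + E_{-2}) f = 9x^5 - 134x^4 + (3211/3)x^3 - 4629x^2 + 9956x - 25180/3
(D + E_{-2}) (D + E_{-2}) f = 9x^5 - 89x^4 + (2683/3)x^3 - 3554x^2 + 8550x - 23032/3
(-2((D + E_{-2})^2)) f = -18x^5 + 178x^4 - (5366/3)x^3 + 7108x^2 - 17100x + 46064/3


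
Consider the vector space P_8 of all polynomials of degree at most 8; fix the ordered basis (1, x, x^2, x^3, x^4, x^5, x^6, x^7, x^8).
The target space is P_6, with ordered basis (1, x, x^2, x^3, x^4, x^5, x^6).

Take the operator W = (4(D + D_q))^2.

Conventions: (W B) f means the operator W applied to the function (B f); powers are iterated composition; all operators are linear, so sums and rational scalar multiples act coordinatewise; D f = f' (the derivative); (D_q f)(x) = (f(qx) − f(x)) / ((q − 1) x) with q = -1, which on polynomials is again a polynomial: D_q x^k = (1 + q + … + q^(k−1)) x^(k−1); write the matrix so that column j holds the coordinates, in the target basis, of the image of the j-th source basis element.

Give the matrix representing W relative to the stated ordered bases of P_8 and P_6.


the matrix is [[0, 0, 64, 0, 0, 0, 0, 0, 0]; [0, 0, 0, 128, 0, 0, 0, 0, 0]; [0, 0, 0, 0, 256, 0, 0, 0, 0]; [0, 0, 0, 0, 0, 384, 0, 0, 0]; [0, 0, 0, 0, 0, 0, 576, 0, 0]; [0, 0, 0, 0, 0, 0, 0, 768, 0]; [0, 0, 0, 0, 0, 0, 0, 0, 1024]] (rows listed top to bottom)

image of 1: 0
image of x: 0
image of x^2: 64
image of x^3: 128x
image of x^4: 256x^2
image of x^5: 384x^3
image of x^6: 576x^4
image of x^7: 768x^5
image of x^8: 1024x^6
each image's coordinates form column j of the matrix


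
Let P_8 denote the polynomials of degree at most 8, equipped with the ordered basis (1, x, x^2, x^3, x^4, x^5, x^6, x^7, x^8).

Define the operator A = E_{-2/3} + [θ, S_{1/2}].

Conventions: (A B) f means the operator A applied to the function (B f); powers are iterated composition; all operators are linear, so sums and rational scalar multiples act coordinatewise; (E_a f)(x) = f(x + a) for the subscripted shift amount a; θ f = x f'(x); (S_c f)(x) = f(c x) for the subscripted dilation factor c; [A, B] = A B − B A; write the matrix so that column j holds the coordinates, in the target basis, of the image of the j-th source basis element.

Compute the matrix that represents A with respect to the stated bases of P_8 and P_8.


image of 1: 1
image of x: x - 2/3
image of x^2: x^2 - (4/3)x + 4/9
image of x^3: x^3 - 2x^2 + (4/3)x - 8/27
image of x^4: x^4 - (8/3)x^3 + (8/3)x^2 - (32/27)x + 16/81
image of x^5: x^5 - (10/3)x^4 + (40/9)x^3 - (80/27)x^2 + (80/81)x - 32/243
image of x^6: x^6 - 4x^5 + (20/3)x^4 - (160/27)x^3 + (80/27)x^2 - (64/81)x + 64/729
image of x^7: x^7 - (14/3)x^6 + (28/3)x^5 - (280/27)x^4 + (560/81)x^3 - (224/81)x^2 + (448/729)x - 128/2187
image of x^8: x^8 - (16/3)x^7 + (112/9)x^6 - (448/27)x^5 + (1120/81)x^4 - (1792/243)x^3 + (1792/729)x^2 - (1024/2187)x + 256/6561
each image's coordinates form column j of the matrix

the matrix is [[1, -2/3, 4/9, -8/27, 16/81, -32/243, 64/729, -128/2187, 256/6561]; [0, 1, -4/3, 4/3, -32/27, 80/81, -64/81, 448/729, -1024/2187]; [0, 0, 1, -2, 8/3, -80/27, 80/27, -224/81, 1792/729]; [0, 0, 0, 1, -8/3, 40/9, -160/27, 560/81, -1792/243]; [0, 0, 0, 0, 1, -10/3, 20/3, -280/27, 1120/81]; [0, 0, 0, 0, 0, 1, -4, 28/3, -448/27]; [0, 0, 0, 0, 0, 0, 1, -14/3, 112/9]; [0, 0, 0, 0, 0, 0, 0, 1, -16/3]; [0, 0, 0, 0, 0, 0, 0, 0, 1]] (rows listed top to bottom)


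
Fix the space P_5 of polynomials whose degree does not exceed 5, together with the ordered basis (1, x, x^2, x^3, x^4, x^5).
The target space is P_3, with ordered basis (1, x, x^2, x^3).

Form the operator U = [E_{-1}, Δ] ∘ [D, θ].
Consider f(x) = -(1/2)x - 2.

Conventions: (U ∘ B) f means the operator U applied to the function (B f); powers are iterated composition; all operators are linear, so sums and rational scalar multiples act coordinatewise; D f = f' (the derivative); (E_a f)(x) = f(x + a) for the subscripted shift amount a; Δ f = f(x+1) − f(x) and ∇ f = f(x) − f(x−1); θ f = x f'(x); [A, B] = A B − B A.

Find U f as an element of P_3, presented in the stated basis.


g(x) = 0

θ f = -(1/2)x
D θ f = -1/2
D f = -1/2
θ D f = 0
[D, θ] f = -1/2
Δ [D, θ] f = 0
E_{-1} Δ [D, θ] f = 0
E_{-1} [D, θ] f = -1/2
Δ E_{-1} [D, θ] f = 0
[E_{-1}, Δ] [D, θ] f = 0


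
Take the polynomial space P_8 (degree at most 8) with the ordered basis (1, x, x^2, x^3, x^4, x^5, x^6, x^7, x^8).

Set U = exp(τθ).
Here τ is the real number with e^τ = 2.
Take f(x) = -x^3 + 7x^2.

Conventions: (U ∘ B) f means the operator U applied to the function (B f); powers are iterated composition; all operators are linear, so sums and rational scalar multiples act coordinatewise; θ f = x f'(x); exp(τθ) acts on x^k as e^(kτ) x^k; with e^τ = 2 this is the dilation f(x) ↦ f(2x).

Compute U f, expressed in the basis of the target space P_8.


exp(τθ) x^k = e^(kτ) x^k; with e^τ = 2 this sends x^k to 2^k x^k
x^2 ↦ 4 x^2
x^3 ↦ 8 x^3
applying this coordinatewise to f: exp(τθ) f = -8x^3 + 28x^2

the image equals g(x) = -8x^3 + 28x^2


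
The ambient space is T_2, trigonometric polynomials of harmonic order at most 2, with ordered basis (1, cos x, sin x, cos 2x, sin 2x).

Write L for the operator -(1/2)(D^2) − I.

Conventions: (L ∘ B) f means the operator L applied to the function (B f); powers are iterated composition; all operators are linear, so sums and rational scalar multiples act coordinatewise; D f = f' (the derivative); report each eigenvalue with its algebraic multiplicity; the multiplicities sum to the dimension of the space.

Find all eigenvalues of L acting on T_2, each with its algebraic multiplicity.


image of 1: -1
image of cos x: -(1/2)cos x
image of sin x: -(1/2)sin x
image of cos 2x: cos 2x
image of sin 2x: sin 2x
the matrix is diagonal; its diagonal is (-1, -1/2, -1/2, 1, 1)
for a triangular matrix the eigenvalues are the diagonal entries, with algebraic multiplicity their repetition count

λ = -1 (multiplicity 1), λ = -1/2 (multiplicity 2), λ = 1 (multiplicity 2)


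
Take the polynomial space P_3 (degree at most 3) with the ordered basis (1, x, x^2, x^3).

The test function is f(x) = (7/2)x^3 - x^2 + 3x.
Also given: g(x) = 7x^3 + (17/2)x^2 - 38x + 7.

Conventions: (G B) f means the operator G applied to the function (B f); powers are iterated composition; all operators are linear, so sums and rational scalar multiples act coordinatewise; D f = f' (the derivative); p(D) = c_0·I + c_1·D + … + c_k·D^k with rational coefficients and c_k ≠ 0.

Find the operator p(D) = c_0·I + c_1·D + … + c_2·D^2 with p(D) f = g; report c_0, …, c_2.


c_0 = 2, c_1 = 1, c_2 = -2

D^0 f = (7/2)x^3 - x^2 + 3x
D^1 f = (21/2)x^2 - 2x + 3
D^2 f = 21x - 2
matching coefficients of g against c_0 f + c_1 Df + … from the top degree down determines the c_i
solution: c_0 = 2, c_1 = 1, c_2 = -2


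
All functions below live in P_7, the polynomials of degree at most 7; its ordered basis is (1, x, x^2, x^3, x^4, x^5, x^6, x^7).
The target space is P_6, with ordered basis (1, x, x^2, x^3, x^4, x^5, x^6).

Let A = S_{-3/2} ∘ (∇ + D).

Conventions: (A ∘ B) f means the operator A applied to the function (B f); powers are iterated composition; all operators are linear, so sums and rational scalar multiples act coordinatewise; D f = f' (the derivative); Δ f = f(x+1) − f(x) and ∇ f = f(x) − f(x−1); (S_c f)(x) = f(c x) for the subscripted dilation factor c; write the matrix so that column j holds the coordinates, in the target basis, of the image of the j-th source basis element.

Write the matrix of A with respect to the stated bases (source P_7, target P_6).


the matrix is [[0, 2, -1, 1, -1, 1, -1, 1]; [0, 0, -6, 9/2, -6, 15/2, -9, 21/2]; [0, 0, 0, 27/2, -27/2, 45/2, -135/4, 189/4]; [0, 0, 0, 0, -27, 135/4, -135/2, 945/8]; [0, 0, 0, 0, 0, 405/8, -1215/16, 2835/16]; [0, 0, 0, 0, 0, 0, -729/8, 5103/32]; [0, 0, 0, 0, 0, 0, 0, 5103/32]] (rows listed top to bottom)

image of 1: 0
image of x: 2
image of x^2: -6x - 1
image of x^3: (27/2)x^2 + (9/2)x + 1
image of x^4: -27x^3 - (27/2)x^2 - 6x - 1
image of x^5: (405/8)x^4 + (135/4)x^3 + (45/2)x^2 + (15/2)x + 1
image of x^6: -(729/8)x^5 - (1215/16)x^4 - (135/2)x^3 - (135/4)x^2 - 9x - 1
image of x^7: (5103/32)x^6 + (5103/32)x^5 + (2835/16)x^4 + (945/8)x^3 + (189/4)x^2 + (21/2)x + 1
each image's coordinates form column j of the matrix


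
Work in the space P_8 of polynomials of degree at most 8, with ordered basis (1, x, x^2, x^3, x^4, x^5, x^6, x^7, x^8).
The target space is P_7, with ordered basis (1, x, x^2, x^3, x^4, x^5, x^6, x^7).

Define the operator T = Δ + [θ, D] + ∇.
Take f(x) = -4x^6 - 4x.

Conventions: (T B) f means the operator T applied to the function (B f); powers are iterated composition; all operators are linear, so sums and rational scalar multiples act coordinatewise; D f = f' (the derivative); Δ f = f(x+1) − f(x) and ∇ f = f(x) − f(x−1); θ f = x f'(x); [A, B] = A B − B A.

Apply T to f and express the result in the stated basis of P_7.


g(x) = -24x^5 - 160x^3 - 48x - 4

Δ f = -24x^5 - 60x^4 - 80x^3 - 60x^2 - 24x - 8
D f = -24x^5 - 4
θ D f = -120x^5
θ f = -24x^6 - 4x
D θ f = -144x^5 - 4
[θ, D] f = 24x^5 + 4
∇ f = -24x^5 + 60x^4 - 80x^3 + 60x^2 - 24x
(Δ + [θ, D] + ∇) f = -24x^5 - 160x^3 - 48x - 4


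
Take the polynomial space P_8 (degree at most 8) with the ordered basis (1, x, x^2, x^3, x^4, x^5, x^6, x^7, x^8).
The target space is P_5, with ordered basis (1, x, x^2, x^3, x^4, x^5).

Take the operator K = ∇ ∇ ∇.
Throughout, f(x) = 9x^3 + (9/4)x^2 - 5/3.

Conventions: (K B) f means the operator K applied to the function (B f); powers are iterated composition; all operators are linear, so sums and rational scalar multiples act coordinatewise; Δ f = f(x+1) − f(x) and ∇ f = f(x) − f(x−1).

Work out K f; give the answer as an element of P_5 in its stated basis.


the result is g(x) = 54

∇ f = 27x^2 - (45/2)x + 27/4
∇ ∇ f = 54x - 99/2
∇ ∇ ∇ f = 54


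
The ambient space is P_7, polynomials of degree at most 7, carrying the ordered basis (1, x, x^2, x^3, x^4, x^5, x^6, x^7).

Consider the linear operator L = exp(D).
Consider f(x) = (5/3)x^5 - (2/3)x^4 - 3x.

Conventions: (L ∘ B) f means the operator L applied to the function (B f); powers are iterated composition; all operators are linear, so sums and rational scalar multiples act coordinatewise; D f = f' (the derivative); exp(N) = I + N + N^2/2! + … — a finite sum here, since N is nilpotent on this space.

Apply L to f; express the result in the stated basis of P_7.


order-1 term: (25/3)x^4 - (8/3)x^3 - 3
order-2 term: (50/3)x^3 - 4x^2
order-3 term: (50/3)x^2 - (8/3)x
order-4 term: (25/3)x - 2/3
order-5 term: 5/3
the series for exp(D) f terminates at order 5
exp(D) f = (5/3)x^5 + (23/3)x^4 + 14x^3 + (38/3)x^2 + (8/3)x - 2

the result is g(x) = (5/3)x^5 + (23/3)x^4 + 14x^3 + (38/3)x^2 + (8/3)x - 2


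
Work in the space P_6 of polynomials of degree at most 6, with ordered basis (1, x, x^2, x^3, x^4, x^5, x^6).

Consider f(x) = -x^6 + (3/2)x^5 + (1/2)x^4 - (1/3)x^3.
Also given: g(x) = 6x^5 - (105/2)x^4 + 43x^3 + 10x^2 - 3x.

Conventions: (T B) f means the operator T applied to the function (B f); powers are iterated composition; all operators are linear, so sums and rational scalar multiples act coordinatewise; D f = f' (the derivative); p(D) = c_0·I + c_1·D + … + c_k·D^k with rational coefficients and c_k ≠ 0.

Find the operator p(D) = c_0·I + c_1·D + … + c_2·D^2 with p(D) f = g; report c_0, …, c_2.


D^0 f = -x^6 + (3/2)x^5 + (1/2)x^4 - (1/3)x^3
D^1 f = -6x^5 + (15/2)x^4 + 2x^3 - x^2
D^2 f = -30x^4 + 30x^3 + 6x^2 - 2x
matching coefficients of g against c_0 f + c_1 Df + … from the top degree down determines the c_i
solution: c_0 = 0, c_1 = -1, c_2 = 3/2

p(D) = -D + (3/2)·D^2, i.e. c_0 = 0, c_1 = -1, c_2 = 3/2


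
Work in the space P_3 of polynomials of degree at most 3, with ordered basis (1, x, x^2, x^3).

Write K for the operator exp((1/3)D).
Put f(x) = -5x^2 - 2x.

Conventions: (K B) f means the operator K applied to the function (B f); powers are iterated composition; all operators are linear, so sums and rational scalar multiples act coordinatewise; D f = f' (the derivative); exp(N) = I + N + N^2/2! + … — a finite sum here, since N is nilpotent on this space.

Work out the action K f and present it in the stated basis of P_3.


order-1 term: -(10/3)x - 2/3
order-2 term: -5/9
the series for exp((1/3)D) f terminates at order 2
exp((1/3)D) f = -5x^2 - (16/3)x - 11/9

the image equals g(x) = -5x^2 - (16/3)x - 11/9


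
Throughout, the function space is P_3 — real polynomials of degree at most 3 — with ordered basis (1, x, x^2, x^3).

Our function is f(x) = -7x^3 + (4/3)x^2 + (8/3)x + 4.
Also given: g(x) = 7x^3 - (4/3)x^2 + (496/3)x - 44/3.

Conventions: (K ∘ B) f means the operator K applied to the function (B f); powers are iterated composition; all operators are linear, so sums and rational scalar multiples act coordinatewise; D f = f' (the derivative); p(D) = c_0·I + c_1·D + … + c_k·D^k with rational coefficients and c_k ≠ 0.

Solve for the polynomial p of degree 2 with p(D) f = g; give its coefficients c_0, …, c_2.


c_0 = -1, c_1 = 0, c_2 = -4

D^0 f = -7x^3 + (4/3)x^2 + (8/3)x + 4
D^1 f = -21x^2 + (8/3)x + 8/3
D^2 f = -42x + 8/3
matching coefficients of g against c_0 f + c_1 Df + … from the top degree down determines the c_i
solution: c_0 = -1, c_1 = 0, c_2 = -4


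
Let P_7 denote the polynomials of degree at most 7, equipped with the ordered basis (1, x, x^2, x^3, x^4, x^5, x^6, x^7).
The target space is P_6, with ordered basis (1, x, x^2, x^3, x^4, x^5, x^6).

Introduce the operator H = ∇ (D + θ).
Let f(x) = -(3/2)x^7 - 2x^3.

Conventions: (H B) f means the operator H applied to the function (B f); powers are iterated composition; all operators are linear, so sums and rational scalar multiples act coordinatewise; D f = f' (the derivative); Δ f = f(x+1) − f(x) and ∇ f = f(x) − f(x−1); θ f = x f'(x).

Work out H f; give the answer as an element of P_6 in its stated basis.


D f = -(21/2)x^6 - 6x^2
θ f = -(21/2)x^7 - 6x^3
(D + θ) f = -(21/2)x^7 - (21/2)x^6 - 6x^3 - 6x^2
∇ (D + θ) f = -(147/2)x^6 + (315/2)x^5 - 210x^4 + (315/2)x^3 - 81x^2 + (33/2)x

the image equals g(x) = -(147/2)x^6 + (315/2)x^5 - 210x^4 + (315/2)x^3 - 81x^2 + (33/2)x


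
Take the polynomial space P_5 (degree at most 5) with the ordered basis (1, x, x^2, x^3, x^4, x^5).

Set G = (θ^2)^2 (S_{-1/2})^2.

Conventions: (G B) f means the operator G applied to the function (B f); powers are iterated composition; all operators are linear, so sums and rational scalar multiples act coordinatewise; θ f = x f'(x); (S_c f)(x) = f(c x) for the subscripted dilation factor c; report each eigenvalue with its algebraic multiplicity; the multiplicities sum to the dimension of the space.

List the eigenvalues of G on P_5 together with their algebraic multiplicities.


image of 1: 0
image of x: (1/4)x
image of x^2: x^2
image of x^3: (81/64)x^3
image of x^4: x^4
image of x^5: (625/1024)x^5
the matrix is upper triangular; its diagonal is (0, 1/4, 1, 81/64, 1, 625/1024)
for a triangular matrix the eigenvalues are the diagonal entries, with algebraic multiplicity their repetition count

λ = 0 (multiplicity 1), λ = 1/4 (multiplicity 1), λ = 625/1024 (multiplicity 1), λ = 1 (multiplicity 2), λ = 81/64 (multiplicity 1)


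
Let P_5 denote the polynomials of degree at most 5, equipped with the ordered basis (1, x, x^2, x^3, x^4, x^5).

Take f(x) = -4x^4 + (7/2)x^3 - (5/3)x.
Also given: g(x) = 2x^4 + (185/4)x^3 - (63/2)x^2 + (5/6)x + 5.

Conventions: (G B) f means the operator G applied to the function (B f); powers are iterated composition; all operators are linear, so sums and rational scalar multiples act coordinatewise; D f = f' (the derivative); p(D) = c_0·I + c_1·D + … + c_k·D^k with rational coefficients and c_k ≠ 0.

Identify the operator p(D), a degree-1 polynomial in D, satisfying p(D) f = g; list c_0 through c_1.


c_0 = -1/2, c_1 = -3

D^0 f = -4x^4 + (7/2)x^3 - (5/3)x
D^1 f = -16x^3 + (21/2)x^2 - 5/3
matching coefficients of g against c_0 f + c_1 Df + … from the top degree down determines the c_i
solution: c_0 = -1/2, c_1 = -3


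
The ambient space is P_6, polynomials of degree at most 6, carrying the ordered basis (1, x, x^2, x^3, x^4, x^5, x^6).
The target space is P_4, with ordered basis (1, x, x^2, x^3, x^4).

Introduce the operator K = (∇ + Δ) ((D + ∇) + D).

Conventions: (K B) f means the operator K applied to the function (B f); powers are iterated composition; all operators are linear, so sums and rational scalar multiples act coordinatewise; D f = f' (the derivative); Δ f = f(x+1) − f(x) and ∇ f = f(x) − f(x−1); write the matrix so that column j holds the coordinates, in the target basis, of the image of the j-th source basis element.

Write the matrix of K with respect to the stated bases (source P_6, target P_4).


the matrix is [[0, 0, 12, -6, 32, -30, 88]; [0, 0, 0, 36, -24, 160, -180]; [0, 0, 0, 0, 72, -60, 480]; [0, 0, 0, 0, 0, 120, -120]; [0, 0, 0, 0, 0, 0, 180]] (rows listed top to bottom)

image of 1: 0
image of x: 0
image of x^2: 12
image of x^3: 36x - 6
image of x^4: 72x^2 - 24x + 32
image of x^5: 120x^3 - 60x^2 + 160x - 30
image of x^6: 180x^4 - 120x^3 + 480x^2 - 180x + 88
each image's coordinates form column j of the matrix


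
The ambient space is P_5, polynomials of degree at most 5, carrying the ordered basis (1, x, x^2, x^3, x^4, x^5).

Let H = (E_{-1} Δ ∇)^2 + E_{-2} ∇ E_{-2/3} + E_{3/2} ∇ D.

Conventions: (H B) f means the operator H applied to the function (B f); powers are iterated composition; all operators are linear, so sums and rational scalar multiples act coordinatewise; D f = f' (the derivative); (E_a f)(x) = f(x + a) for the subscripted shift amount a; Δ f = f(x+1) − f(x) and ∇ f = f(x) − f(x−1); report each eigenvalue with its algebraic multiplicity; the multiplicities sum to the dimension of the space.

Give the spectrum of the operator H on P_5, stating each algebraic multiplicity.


image of 1: 0
image of x: 1
image of x^2: 2x - 13/3
image of x^3: 3x^2 - 13x + 109/3
image of x^4: 4x^3 - 26x^2 + (436/3)x - 2516/27
image of x^5: 5x^4 - (130/3)x^3 + (1090/3)x^2 - (12580/27)x + 25346/81
the matrix is upper triangular; its diagonal is (0, 0, 0, 0, 0, 0)
for a triangular matrix the eigenvalues are the diagonal entries, with algebraic multiplicity their repetition count

λ = 0 (multiplicity 6)


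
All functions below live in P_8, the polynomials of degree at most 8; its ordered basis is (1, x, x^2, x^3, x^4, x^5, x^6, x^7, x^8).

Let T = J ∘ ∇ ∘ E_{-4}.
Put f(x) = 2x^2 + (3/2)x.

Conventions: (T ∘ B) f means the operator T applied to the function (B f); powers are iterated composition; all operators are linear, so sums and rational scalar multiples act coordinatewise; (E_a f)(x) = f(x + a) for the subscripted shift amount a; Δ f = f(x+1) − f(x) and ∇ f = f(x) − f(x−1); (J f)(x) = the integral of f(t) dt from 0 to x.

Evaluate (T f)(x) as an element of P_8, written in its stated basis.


the image equals g(x) = 2x^2 - (33/2)x

E_{-4} f = 2x^2 - (29/2)x + 26
∇ E_{-4} f = 4x - 33/2
J ∇ E_{-4} f = 2x^2 - (33/2)x


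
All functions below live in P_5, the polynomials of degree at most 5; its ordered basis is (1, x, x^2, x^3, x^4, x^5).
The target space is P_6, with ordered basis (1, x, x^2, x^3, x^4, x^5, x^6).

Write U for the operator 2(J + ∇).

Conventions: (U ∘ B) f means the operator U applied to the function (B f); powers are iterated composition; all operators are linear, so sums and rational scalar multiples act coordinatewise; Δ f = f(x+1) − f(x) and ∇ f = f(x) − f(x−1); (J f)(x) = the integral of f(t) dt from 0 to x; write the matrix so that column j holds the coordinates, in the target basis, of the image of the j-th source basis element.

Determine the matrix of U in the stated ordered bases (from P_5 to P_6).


image of 1: 2x
image of x: x^2 + 2
image of x^2: (2/3)x^3 + 4x - 2
image of x^3: (1/2)x^4 + 6x^2 - 6x + 2
image of x^4: (2/5)x^5 + 8x^3 - 12x^2 + 8x - 2
image of x^5: (1/3)x^6 + 10x^4 - 20x^3 + 20x^2 - 10x + 2
each image's coordinates form column j of the matrix

the matrix is [[0, 2, -2, 2, -2, 2]; [2, 0, 4, -6, 8, -10]; [0, 1, 0, 6, -12, 20]; [0, 0, 2/3, 0, 8, -20]; [0, 0, 0, 1/2, 0, 10]; [0, 0, 0, 0, 2/5, 0]; [0, 0, 0, 0, 0, 1/3]] (rows listed top to bottom)


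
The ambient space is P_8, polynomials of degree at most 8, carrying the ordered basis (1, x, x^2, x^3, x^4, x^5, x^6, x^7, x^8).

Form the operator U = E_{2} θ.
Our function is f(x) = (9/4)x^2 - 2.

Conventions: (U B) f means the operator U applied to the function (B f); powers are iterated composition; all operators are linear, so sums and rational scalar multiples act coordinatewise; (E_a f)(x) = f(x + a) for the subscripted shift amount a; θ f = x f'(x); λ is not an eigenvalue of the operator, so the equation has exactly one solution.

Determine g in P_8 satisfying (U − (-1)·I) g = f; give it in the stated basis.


the result is g(x) = (3/4)x^2 - 3x - 2

write g with unknown coordinates in the stated basis and equate coefficients in (U − (-1)·I) g = f
solving from the highest basis element down gives g = (3/4)x^2 - 3x - 2
check: U g = (3/2)x^2 + 3x
so U g − (-1)·g = (9/4)x^2 - 2 = f ✓


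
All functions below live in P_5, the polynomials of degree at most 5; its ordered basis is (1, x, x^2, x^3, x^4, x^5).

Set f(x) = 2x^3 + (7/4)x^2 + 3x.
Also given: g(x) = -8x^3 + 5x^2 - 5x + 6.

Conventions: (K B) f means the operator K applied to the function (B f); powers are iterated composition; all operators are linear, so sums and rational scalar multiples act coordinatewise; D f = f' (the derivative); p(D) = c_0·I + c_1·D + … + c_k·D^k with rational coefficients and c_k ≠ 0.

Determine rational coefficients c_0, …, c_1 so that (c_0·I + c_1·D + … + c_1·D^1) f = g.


D^0 f = 2x^3 + (7/4)x^2 + 3x
D^1 f = 6x^2 + (7/2)x + 3
matching coefficients of g against c_0 f + c_1 Df + … from the top degree down determines the c_i
solution: c_0 = -4, c_1 = 2

p(D) = -4·I + 2·D, i.e. c_0 = -4, c_1 = 2


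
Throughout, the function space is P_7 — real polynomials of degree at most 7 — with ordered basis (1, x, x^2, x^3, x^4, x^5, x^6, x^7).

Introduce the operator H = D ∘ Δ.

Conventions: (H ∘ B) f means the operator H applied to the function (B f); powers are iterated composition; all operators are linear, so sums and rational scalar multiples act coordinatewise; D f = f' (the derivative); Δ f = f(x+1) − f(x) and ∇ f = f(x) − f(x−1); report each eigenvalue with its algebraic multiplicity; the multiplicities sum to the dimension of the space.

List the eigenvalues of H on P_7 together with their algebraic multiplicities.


image of 1: 0
image of x: 0
image of x^2: 2
image of x^3: 6x + 3
image of x^4: 12x^2 + 12x + 4
image of x^5: 20x^3 + 30x^2 + 20x + 5
image of x^6: 30x^4 + 60x^3 + 60x^2 + 30x + 6
image of x^7: 42x^5 + 105x^4 + 140x^3 + 105x^2 + 42x + 7
the matrix is upper triangular; its diagonal is (0, 0, 0, 0, 0, 0, 0, 0)
for a triangular matrix the eigenvalues are the diagonal entries, with algebraic multiplicity their repetition count

λ = 0 (multiplicity 8)


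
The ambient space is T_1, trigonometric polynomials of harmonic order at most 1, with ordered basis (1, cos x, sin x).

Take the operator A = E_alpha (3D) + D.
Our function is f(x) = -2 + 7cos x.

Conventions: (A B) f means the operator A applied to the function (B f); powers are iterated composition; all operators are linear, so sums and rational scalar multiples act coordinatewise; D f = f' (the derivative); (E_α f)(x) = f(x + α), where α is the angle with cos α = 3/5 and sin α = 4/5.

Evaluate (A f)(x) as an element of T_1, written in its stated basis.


g(x) = -(84/5)cos x - (98/5)sin x

D f = -7sin x
(3D) f = -21sin x
E_alpha (3D) f = -(84/5)cos x - (63/5)sin x
D f = -7sin x
(E_alpha (3D) + D) f = -(84/5)cos x - (98/5)sin x


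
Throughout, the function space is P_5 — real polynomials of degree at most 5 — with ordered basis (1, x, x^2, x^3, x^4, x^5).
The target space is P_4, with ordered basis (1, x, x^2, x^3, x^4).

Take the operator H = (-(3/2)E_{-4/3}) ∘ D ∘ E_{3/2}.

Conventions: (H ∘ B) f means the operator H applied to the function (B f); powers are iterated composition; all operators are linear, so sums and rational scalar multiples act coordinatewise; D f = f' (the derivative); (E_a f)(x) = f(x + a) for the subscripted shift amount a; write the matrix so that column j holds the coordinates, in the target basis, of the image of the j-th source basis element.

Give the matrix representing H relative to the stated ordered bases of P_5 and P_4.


the matrix is [[0, -3/2, -1/2, -1/8, -1/36, -5/864]; [0, 0, -3, -3/2, -1/2, -5/36]; [0, 0, 0, -9/2, -3, -5/4]; [0, 0, 0, 0, -6, -5]; [0, 0, 0, 0, 0, -15/2]] (rows listed top to bottom)

image of 1: 0
image of x: -3/2
image of x^2: -3x - 1/2
image of x^3: -(9/2)x^2 - (3/2)x - 1/8
image of x^4: -6x^3 - 3x^2 - (1/2)x - 1/36
image of x^5: -(15/2)x^4 - 5x^3 - (5/4)x^2 - (5/36)x - 5/864
each image's coordinates form column j of the matrix


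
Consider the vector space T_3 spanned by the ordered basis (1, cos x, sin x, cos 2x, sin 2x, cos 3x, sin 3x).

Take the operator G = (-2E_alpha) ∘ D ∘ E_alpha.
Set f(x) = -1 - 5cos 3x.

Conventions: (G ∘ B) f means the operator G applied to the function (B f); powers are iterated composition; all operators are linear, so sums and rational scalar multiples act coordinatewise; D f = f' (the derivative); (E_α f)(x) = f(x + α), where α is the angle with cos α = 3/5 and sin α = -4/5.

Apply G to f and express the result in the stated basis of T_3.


E_alpha f = -1 + (117/25)cos 3x - (44/25)sin 3x
D E_alpha f = -(132/25)cos 3x - (351/25)sin 3x
E_alpha D E_alpha f = (30888/3125)cos 3x + (35259/3125)sin 3x
(-2E_alpha) D E_alpha f = -(61776/3125)cos 3x - (70518/3125)sin 3x

g(x) = -(61776/3125)cos 3x - (70518/3125)sin 3x


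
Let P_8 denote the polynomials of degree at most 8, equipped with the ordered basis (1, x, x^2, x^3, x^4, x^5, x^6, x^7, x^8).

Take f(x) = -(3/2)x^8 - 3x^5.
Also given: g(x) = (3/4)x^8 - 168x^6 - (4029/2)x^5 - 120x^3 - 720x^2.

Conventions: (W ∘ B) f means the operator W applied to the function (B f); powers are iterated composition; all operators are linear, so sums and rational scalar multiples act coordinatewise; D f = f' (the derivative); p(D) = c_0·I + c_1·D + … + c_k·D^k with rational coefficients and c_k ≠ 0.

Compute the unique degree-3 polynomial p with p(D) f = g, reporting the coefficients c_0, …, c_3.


c_0 = -1/2, c_1 = 0, c_2 = 2, c_3 = 4

D^0 f = -(3/2)x^8 - 3x^5
D^1 f = -12x^7 - 15x^4
D^2 f = -84x^6 - 60x^3
D^3 f = -504x^5 - 180x^2
matching coefficients of g against c_0 f + c_1 Df + … from the top degree down determines the c_i
solution: c_0 = -1/2, c_1 = 0, c_2 = 2, c_3 = 4


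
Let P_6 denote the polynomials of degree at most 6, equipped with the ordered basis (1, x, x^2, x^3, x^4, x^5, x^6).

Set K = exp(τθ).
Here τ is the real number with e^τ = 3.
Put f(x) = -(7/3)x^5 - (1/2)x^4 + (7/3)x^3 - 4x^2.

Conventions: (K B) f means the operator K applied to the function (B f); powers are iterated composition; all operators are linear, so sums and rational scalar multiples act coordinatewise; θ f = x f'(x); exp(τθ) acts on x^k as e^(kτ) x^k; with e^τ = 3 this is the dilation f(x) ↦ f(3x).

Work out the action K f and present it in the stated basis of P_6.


the result is g(x) = -567x^5 - (81/2)x^4 + 63x^3 - 36x^2

exp(τθ) x^k = e^(kτ) x^k; with e^τ = 3 this sends x^k to 3^k x^k
x^2 ↦ 9 x^2
x^3 ↦ 27 x^3
x^4 ↦ 81 x^4
x^5 ↦ 243 x^5
applying this coordinatewise to f: exp(τθ) f = -567x^5 - (81/2)x^4 + 63x^3 - 36x^2


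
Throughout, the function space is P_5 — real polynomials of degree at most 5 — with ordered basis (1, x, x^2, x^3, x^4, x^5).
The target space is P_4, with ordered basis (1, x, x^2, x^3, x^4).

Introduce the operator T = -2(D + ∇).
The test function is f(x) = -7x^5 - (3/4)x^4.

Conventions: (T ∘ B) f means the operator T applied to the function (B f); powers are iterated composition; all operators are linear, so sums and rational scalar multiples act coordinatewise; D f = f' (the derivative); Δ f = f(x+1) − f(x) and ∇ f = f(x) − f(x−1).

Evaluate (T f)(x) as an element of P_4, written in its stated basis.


D f = -35x^4 - 3x^3
∇ f = -35x^4 + 67x^3 - (131/2)x^2 + 32x - 25/4
(D + ∇) f = -70x^4 + 64x^3 - (131/2)x^2 + 32x - 25/4
(-2(D + ∇)) f = 140x^4 - 128x^3 + 131x^2 - 64x + 25/2

g(x) = 140x^4 - 128x^3 + 131x^2 - 64x + 25/2


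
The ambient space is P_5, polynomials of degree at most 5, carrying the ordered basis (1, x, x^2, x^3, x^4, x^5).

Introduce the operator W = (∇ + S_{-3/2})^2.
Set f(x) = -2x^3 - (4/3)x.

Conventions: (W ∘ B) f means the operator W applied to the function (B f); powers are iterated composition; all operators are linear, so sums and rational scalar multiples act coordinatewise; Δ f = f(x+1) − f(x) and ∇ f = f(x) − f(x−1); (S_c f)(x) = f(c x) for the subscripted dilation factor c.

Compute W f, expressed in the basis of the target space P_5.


∇ f = -6x^2 + 6x - 10/3
S_{-3/2} f = (27/4)x^3 + 2x
(∇ + S_{-3/2}) f = (27/4)x^3 - 6x^2 + 8x - 10/3
∇ (∇ + S_{-3/2}) f = (81/4)x^2 - (129/4)x + 83/4
S_{-3/2} (∇ + S_{-3/2}) f = -(729/32)x^3 - (27/2)x^2 - 12x - 10/3
(∇ + S_{-3/2}) (∇ + S_{-3/2}) f = -(729/32)x^3 + (27/4)x^2 - (177/4)x + 209/12

the image equals g(x) = -(729/32)x^3 + (27/4)x^2 - (177/4)x + 209/12


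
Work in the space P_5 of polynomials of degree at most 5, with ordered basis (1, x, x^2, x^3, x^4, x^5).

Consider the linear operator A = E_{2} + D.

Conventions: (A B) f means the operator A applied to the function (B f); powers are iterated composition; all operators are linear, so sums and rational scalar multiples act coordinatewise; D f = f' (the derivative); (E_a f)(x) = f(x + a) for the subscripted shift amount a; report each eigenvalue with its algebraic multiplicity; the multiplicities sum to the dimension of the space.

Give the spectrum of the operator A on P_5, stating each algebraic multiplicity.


image of 1: 1
image of x: x + 3
image of x^2: x^2 + 6x + 4
image of x^3: x^3 + 9x^2 + 12x + 8
image of x^4: x^4 + 12x^3 + 24x^2 + 32x + 16
image of x^5: x^5 + 15x^4 + 40x^3 + 80x^2 + 80x + 32
the matrix is upper triangular; its diagonal is (1, 1, 1, 1, 1, 1)
for a triangular matrix the eigenvalues are the diagonal entries, with algebraic multiplicity their repetition count

λ = 1 (multiplicity 6)


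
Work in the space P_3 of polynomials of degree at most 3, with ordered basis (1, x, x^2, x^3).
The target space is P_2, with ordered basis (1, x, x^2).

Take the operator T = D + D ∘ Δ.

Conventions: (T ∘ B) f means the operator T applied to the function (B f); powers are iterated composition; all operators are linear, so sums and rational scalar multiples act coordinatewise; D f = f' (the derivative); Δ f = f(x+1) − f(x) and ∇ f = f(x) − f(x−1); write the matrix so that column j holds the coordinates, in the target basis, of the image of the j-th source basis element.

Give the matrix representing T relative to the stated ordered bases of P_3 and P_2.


image of 1: 0
image of x: 1
image of x^2: 2x + 2
image of x^3: 3x^2 + 6x + 3
each image's coordinates form column j of the matrix

the matrix is [[0, 1, 2, 3]; [0, 0, 2, 6]; [0, 0, 0, 3]] (rows listed top to bottom)


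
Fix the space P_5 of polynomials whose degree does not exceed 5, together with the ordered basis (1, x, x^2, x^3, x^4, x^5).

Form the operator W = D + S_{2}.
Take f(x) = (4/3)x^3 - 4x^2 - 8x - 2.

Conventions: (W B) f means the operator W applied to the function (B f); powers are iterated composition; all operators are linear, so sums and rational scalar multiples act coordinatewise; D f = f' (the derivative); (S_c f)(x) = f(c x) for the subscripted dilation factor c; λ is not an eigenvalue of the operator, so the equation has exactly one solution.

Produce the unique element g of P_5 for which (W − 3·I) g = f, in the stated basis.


write g with unknown coordinates in the stated basis and equate coefficients in (W − 3·I) g = f
solving from the highest basis element down gives g = (4/15)x^3 - (24/5)x^2 - (8/5)x + 1/5
check: W g = (32/15)x^3 - (92/5)x^2 - (64/5)x - 7/5
so W g − 3·g = (4/3)x^3 - 4x^2 - 8x - 2 = f ✓

the image equals g(x) = (4/15)x^3 - (24/5)x^2 - (8/5)x + 1/5


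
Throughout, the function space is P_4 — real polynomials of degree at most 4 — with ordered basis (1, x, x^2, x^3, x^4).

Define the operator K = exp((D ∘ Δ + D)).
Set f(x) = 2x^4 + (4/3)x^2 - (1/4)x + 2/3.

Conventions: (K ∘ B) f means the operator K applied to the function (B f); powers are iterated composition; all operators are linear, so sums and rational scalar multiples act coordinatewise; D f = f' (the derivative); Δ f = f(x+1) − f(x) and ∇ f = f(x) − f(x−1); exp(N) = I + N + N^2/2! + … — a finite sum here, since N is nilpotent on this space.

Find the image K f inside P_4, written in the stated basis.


order-1 term: 8x^3 + 24x^2 + (80/3)x + 125/12
order-2 term: 12x^2 + 48x + 148/3
order-3 term: 8x + 24
order-4 term: 2
the series for exp((D ∘ Δ + D)) f terminates at order 4
exp((D ∘ Δ + D)) f = 2x^4 + 8x^3 + (112/3)x^2 + (989/12)x + 1037/12

g(x) = 2x^4 + 8x^3 + (112/3)x^2 + (989/12)x + 1037/12


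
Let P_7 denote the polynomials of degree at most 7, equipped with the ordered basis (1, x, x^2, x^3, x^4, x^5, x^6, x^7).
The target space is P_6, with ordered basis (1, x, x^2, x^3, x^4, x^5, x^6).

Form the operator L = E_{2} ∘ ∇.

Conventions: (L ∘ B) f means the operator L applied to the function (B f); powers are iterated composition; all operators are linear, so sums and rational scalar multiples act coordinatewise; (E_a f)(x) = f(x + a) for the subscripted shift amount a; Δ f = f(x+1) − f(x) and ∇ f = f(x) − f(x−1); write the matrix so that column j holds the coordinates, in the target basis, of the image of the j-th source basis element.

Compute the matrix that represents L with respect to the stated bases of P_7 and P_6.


image of 1: 0
image of x: 1
image of x^2: 2x + 3
image of x^3: 3x^2 + 9x + 7
image of x^4: 4x^3 + 18x^2 + 28x + 15
image of x^5: 5x^4 + 30x^3 + 70x^2 + 75x + 31
image of x^6: 6x^5 + 45x^4 + 140x^3 + 225x^2 + 186x + 63
image of x^7: 7x^6 + 63x^5 + 245x^4 + 525x^3 + 651x^2 + 441x + 127
each image's coordinates form column j of the matrix

the matrix is [[0, 1, 3, 7, 15, 31, 63, 127]; [0, 0, 2, 9, 28, 75, 186, 441]; [0, 0, 0, 3, 18, 70, 225, 651]; [0, 0, 0, 0, 4, 30, 140, 525]; [0, 0, 0, 0, 0, 5, 45, 245]; [0, 0, 0, 0, 0, 0, 6, 63]; [0, 0, 0, 0, 0, 0, 0, 7]] (rows listed top to bottom)


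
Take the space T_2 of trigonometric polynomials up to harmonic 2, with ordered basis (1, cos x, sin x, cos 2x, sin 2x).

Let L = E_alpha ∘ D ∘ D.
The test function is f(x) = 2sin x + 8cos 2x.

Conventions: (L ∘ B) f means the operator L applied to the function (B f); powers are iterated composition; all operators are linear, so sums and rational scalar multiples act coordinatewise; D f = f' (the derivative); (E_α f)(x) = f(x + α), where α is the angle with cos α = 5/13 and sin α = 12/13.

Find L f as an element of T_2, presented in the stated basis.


g(x) = -(24/13)cos x - (10/13)sin x + (3808/169)cos 2x + (3840/169)sin 2x

D f = 2cos x - 16sin 2x
D D f = -2sin x - 32cos 2x
E_alpha D D f = -(24/13)cos x - (10/13)sin x + (3808/169)cos 2x + (3840/169)sin 2x


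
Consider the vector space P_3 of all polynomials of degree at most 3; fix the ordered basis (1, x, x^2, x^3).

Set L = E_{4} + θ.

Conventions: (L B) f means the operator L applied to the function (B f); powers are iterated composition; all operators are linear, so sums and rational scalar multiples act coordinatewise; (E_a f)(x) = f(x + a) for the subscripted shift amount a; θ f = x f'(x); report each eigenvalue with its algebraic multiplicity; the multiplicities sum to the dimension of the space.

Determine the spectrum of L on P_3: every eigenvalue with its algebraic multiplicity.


λ = 1 (multiplicity 1), λ = 2 (multiplicity 1), λ = 3 (multiplicity 1), λ = 4 (multiplicity 1)

image of 1: 1
image of x: 2x + 4
image of x^2: 3x^2 + 8x + 16
image of x^3: 4x^3 + 12x^2 + 48x + 64
the matrix is upper triangular; its diagonal is (1, 2, 3, 4)
for a triangular matrix the eigenvalues are the diagonal entries, with algebraic multiplicity their repetition count
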